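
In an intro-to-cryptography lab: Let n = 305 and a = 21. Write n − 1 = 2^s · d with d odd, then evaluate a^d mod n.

101

n − 1 = 304 = 2^4 · 19, so s = 4 and d = 19.
Repeated squaring mod 305: 21^1 ≡ 21, 21^2 ≡ 136, 21^4 ≡ 196, 21^8 ≡ 291, 21^16 ≡ 196.
19 = 16 + 2 + 1, so 21^19 ≡ 196·136·21 ≡ 101 (mod 305).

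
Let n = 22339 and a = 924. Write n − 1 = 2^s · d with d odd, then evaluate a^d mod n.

n − 1 = 22338 = 2^1 · 11169, so s = 1 and d = 11169.
Repeated squaring mod 22339: 924^1 ≡ 924, 924^2 ≡ 4894, 924^4 ≡ 3828, 924^8 ≡ 21539, 924^16 ≡ 14508, 924^32 ≡ 4006, 924^64 ≡ 8634, 924^128 ≡ 713, 924^256 ≡ 16911, 924^512 ≡ 20382, 924^1024 ≡ 9880, 924^2048 ≡ 15309, 924^4096 ≡ 7032, 924^8192 ≡ 12817.
11169 = 8192 + 2048 + 512 + 256 + 128 + 32 + 1, so 924^11169 ≡ 12817·15309·20382·16911·713·4006·924 ≡ 13562 (mod 22339).

13562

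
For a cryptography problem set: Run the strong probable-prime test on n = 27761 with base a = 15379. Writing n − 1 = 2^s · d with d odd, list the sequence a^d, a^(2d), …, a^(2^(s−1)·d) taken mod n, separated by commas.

n − 1 = 27760 = 2^4 · 1735, so s = 4 and d = 1735.
x_0 = 15379^1735 mod 27761 = 24330.
x_1 = 24330^2 mod 27761 = 1097.
x_2 = 1097^2 mod 27761 = 9686.
x_3 = 9686^2 mod 27761 = 14177.

24330, 1097, 9686, 14177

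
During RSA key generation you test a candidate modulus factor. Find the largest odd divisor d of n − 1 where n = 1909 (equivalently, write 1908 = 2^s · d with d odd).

477

Halving: 1908 → 954 → 477; 477 is odd.
So 1908 = 2^2 · 477.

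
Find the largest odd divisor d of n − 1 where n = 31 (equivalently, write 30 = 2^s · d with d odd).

Halving: 30 → 15; 15 is odd.
So 30 = 2^1 · 15.

15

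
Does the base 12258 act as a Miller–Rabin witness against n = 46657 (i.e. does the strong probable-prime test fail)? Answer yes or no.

n − 1 = 46656 = 2^6 · 729, so s = 6 and d = 729.
x_0 = 12258^729 mod 46657 = 46656.
x_0 = 46656 ≡ −1, so 12258 is not a witness.

no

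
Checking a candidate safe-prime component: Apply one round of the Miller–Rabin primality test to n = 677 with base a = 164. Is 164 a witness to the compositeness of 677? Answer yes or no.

n − 1 = 676 = 2^2 · 169, so s = 2 and d = 169.
x_0 = 164^169 mod 677 = 676.
x_0 = 676 ≡ −1, so 164 is not a witness.

no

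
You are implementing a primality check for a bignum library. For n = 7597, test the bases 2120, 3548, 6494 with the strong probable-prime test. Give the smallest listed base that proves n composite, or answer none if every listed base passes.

2120

n − 1 = 7596 = 2^2 · 1899, so s = 2 and d = 1899.
Base 2120: x_0 = 2120^1899 mod 7597 = 6884. x_0 is neither 1 nor 7596, so continue squaring. x_1 = 6884^2 mod 7597 = 6967. Reached i = s−1 = 1 without hitting −1: 2120 is a Miller–Rabin witness and 7597 is composite.
Base 3548: x_0 = 3548^1899 mod 7597 = 198. x_0 is neither 1 nor 7596, so continue squaring. x_1 = 198^2 mod 7597 = 1219. Reached i = s−1 = 1 without hitting −1: 3548 is a Miller–Rabin witness and 7597 is composite.
Base 6494: x_0 = 6494^1899 mod 7597 = 6230. x_0 is neither 1 nor 7596, so continue squaring. x_1 = 6230^2 mod 7597 = 7424. Reached i = s−1 = 1 without hitting −1: 6494 is a Miller–Rabin witness and 7597 is composite.
The smallest witness among the given bases is 2120.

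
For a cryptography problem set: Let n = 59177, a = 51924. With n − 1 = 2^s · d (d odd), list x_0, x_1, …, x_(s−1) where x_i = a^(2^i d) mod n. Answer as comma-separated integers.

n − 1 = 59176 = 2^3 · 7397, so s = 3 and d = 7397.
x_0 = 51924^7397 mod 59177 = 13114.
x_1 = 13114^2 mod 59177 = 8634.
x_2 = 8634^2 mod 59177 = 42113.

13114, 8634, 42113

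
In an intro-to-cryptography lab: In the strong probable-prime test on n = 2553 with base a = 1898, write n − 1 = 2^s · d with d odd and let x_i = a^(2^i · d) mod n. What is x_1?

n − 1 = 2552 = 2^3 · 319, so s = 3 and d = 319.
Repeated squaring mod 2553: 1898^1 ≡ 1898, 1898^2 ≡ 121, 1898^4 ≡ 1876, 1898^8 ≡ 1342, 1898^16 ≡ 1099, 1898^32 ≡ 232, 1898^64 ≡ 211, 1898^128 ≡ 1120, 1898^256 ≡ 877.
319 = 256 + 32 + 16 + 8 + 4 + 2 + 1, so 1898^319 ≡ 877·232·1099·1342·1876·121·1898 ≡ 1565 (mod 2553).
x_0 = 1565.
x_1 = 1565^2 mod 2553 = 898.

898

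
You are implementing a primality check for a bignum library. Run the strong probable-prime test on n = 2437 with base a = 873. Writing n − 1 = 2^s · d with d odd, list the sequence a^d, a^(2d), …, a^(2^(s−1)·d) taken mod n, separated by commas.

1, 1

n − 1 = 2436 = 2^2 · 609, so s = 2 and d = 609.
x_0 = 873^609 mod 2437 = 1.
x_1 = 1^2 mod 2437 = 1.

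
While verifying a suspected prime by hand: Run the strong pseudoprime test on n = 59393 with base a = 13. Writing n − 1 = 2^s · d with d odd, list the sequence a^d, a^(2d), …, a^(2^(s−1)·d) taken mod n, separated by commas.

n − 1 = 59392 = 2^11 · 29, so s = 11 and d = 29.
x_0 = 13^29 mod 59393 = 46515.
x_1 = 46515^2 mod 59393 = 17628.
x_2 = 17628^2 mod 59393 = 2208.
x_3 = 2208^2 mod 59393 = 5038.
x_4 = 5038^2 mod 59393 = 20633.
x_5 = 20633^2 mod 59393 = 51058.
x_6 = 51058^2 mod 59393 = 41808.
x_7 = 41808^2 mod 59393 = 32267.
x_8 = 32267^2 mod 59393 = 59392.
x_9 = 59392^2 mod 59393 = 1.
x_10 = 1^2 mod 59393 = 1.

46515, 17628, 2208, 5038, 20633, 51058, 41808, 32267, 59392, 1, 1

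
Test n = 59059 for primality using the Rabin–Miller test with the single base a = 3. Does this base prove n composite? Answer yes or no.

n − 1 = 59058 = 2^1 · 29529, so s = 1 and d = 29529.
x_0 = 3^29529 mod 59059 = 35699.
x_0 ∉ {1, 59058} and s = 1, so 3 is a Miller–Rabin witness and 59059 is composite.

yes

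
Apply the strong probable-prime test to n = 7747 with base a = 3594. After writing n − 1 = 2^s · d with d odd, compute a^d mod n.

2925

n − 1 = 7746 = 2^1 · 3873, so s = 1 and d = 3873.
Repeated squaring mod 7747: 3594^1 ≡ 3594, 3594^2 ≡ 2587, 3594^4 ≡ 6908, 3594^8 ≡ 6691, 3594^16 ≡ 7315, 3594^32 ≡ 696, 3594^64 ≡ 4102, 3594^128 ≡ 7667, 3594^256 ≡ 6400, 3594^512 ≡ 1611, 3594^1024 ≡ 76, 3594^2048 ≡ 5776.
3873 = 2048 + 1024 + 512 + 256 + 32 + 1, so 3594^3873 ≡ 5776·76·1611·6400·696·3594 ≡ 2925 (mod 7747).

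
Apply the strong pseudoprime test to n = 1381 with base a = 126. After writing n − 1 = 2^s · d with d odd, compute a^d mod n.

n − 1 = 1380 = 2^2 · 345, so s = 2 and d = 345.
Repeated squaring mod 1381: 126^1 ≡ 126, 126^2 ≡ 685, 126^4 ≡ 1066, 126^8 ≡ 1174, 126^16 ≡ 38, 126^32 ≡ 63, 126^64 ≡ 1207, 126^128 ≡ 1275, 126^256 ≡ 188.
345 = 256 + 64 + 16 + 8 + 1, so 126^345 ≡ 188·1207·38·1174·126 ≡ 366 (mod 1381).

366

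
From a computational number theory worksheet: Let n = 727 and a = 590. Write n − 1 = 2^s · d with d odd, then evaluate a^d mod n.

1

n − 1 = 726 = 2^1 · 363, so s = 1 and d = 363.
Repeated squaring mod 727: 590^1 ≡ 590, 590^2 ≡ 594, 590^4 ≡ 241, 590^8 ≡ 648, 590^16 ≡ 425, 590^32 ≡ 329, 590^64 ≡ 645, 590^128 ≡ 181, 590^256 ≡ 46.
363 = 256 + 64 + 32 + 8 + 2 + 1, so 590^363 ≡ 46·645·329·648·594·590 ≡ 1 (mod 727).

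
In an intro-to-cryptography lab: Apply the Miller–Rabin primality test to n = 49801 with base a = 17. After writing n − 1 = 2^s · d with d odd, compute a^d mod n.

n − 1 = 49800 = 2^3 · 6225, so s = 3 and d = 6225.
17^6225 mod 49801 = 24651.

24651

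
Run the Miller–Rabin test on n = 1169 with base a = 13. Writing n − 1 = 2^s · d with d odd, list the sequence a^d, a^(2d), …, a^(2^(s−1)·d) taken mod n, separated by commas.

454, 372, 442, 141

n − 1 = 1168 = 2^4 · 73, so s = 4 and d = 73.
x_0 = 13^73 mod 1169 = 454.
x_1 = 454^2 mod 1169 = 372.
x_2 = 372^2 mod 1169 = 442.
x_3 = 442^2 mod 1169 = 141.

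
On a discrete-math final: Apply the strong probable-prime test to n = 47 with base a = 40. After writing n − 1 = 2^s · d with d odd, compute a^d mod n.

n − 1 = 46 = 2^1 · 23, so s = 1 and d = 23.
Repeated squaring mod 47: 40^1 ≡ 40, 40^2 ≡ 2, 40^4 ≡ 4, 40^8 ≡ 16, 40^16 ≡ 21.
23 = 16 + 4 + 2 + 1, so 40^23 ≡ 21·4·2·40 ≡ 46 (mod 47).

46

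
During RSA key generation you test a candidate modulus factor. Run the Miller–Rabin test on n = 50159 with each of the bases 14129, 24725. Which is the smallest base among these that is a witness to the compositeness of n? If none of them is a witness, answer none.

n − 1 = 50158 = 2^1 · 25079, so s = 1 and d = 25079.
Base 14129: x_0 = 14129^25079 mod 50159 = 1. x_0 = 1, so 14129 is not a witness.
Base 24725: x_0 = 24725^25079 mod 50159 = 50158. x_0 = 50158 ≡ −1, so 24725 is not a witness.
No listed base is a witness for 50159.

none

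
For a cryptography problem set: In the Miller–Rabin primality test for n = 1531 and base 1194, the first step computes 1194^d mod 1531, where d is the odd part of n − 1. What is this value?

1

n − 1 = 1530 = 2^1 · 765, so s = 1 and d = 765.
1194^765 mod 1531 = 1.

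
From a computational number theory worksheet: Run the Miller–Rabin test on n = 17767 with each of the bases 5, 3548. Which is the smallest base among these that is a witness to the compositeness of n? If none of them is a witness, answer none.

5

n − 1 = 17766 = 2^1 · 8883, so s = 1 and d = 8883.
Base 5: x_0 = 5^8883 mod 17767 = 17114. x_0 ∉ {1, 17766} and s = 1, so 5 is a Miller–Rabin witness and 17767 is composite.
Base 3548: x_0 = 3548^8883 mod 17767 = 17766. x_0 = 17766 ≡ −1, so 3548 is not a witness.
The smallest witness among the given bases is 5.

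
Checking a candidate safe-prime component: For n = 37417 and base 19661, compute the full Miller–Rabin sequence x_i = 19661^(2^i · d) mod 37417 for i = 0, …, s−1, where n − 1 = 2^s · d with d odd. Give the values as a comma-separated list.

n − 1 = 37416 = 2^3 · 4677, so s = 3 and d = 4677.
x_0 = 19661^4677 mod 37417 = 1504.
x_1 = 1504^2 mod 37417 = 16996.
x_2 = 16996^2 mod 37417 = 4776.

1504, 16996, 4776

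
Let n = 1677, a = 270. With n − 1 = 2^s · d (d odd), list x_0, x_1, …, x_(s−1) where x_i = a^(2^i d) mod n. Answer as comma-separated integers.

147, 1485

n − 1 = 1676 = 2^2 · 419, so s = 2 and d = 419.
x_0 = 270^419 mod 1677 = 147.
x_1 = 147^2 mod 1677 = 1485.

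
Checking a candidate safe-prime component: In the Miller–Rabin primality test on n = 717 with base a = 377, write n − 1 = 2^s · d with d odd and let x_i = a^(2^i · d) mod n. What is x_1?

340

n − 1 = 716 = 2^2 · 179, so s = 2 and d = 179.
x_0 = 377^179 mod 717 = 203.
x_1 = 203^2 mod 717 = 340.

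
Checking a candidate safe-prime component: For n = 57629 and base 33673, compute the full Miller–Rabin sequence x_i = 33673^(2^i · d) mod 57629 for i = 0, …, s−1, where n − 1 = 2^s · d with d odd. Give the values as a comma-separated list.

37352, 31443

n − 1 = 57628 = 2^2 · 14407, so s = 2 and d = 14407.
x_0 = 33673^14407 mod 57629 = 37352.
x_1 = 37352^2 mod 57629 = 31443.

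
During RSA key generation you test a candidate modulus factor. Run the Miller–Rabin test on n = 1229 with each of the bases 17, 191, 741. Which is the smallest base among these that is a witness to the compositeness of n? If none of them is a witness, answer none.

none

n − 1 = 1228 = 2^2 · 307, so s = 2 and d = 307.
Base 17: x_0 = 17^307 mod 1229 = 597. x_0 is neither 1 nor 1228, so continue squaring. x_1 = 597^2 mod 1229 = 1228. x_1 ≡ −1, so 17 is not a witness.
Base 191: x_0 = 191^307 mod 1229 = 632. x_0 is neither 1 nor 1228, so continue squaring. x_1 = 632^2 mod 1229 = 1228. x_1 ≡ −1, so 191 is not a witness.
Base 741: x_0 = 741^307 mod 1229 = 632. x_0 is neither 1 nor 1228, so continue squaring. x_1 = 632^2 mod 1229 = 1228. x_1 ≡ −1, so 741 is not a witness.
No listed base is a witness for 1229.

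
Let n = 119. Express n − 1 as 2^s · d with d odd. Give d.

Halving: 118 → 59; 59 is odd.
So 118 = 2^1 · 59.

59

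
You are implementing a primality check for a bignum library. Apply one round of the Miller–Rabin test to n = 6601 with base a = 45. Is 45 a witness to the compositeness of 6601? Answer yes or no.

no

n − 1 = 6600 = 2^3 · 825, so s = 3 and d = 825.
x_0 = 45^825 mod 6601 = 6600.
x_0 = 6600 ≡ −1, so 45 is not a witness.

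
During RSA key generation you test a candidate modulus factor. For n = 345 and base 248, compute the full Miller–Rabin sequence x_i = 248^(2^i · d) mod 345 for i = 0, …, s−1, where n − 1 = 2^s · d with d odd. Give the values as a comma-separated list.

n − 1 = 344 = 2^3 · 43, so s = 3 and d = 43.
x_0 = 248^43 mod 345 = 32.
x_1 = 32^2 mod 345 = 334.
x_2 = 334^2 mod 345 = 121.

32, 334, 121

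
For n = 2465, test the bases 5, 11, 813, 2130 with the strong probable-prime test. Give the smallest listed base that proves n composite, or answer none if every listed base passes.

n − 1 = 2464 = 2^5 · 77, so s = 5 and d = 77.
Base 5: x_0 = 5^77 mod 2465 = 2145. x_0 is neither 1 nor 2464, so continue squaring. x_1 = 2145^2 mod 2465 = 1335. x_2 = 1335^2 mod 2465 = 30. x_3 = 30^2 mod 2465 = 900. x_4 = 900^2 mod 2465 = 1480. Reached i = s−1 = 4 without hitting −1: 5 is a Miller–Rabin witness and 2465 is composite.
Base 11: x_0 = 11^77 mod 2465 = 1061. x_0 is neither 1 nor 2464, so continue squaring. x_1 = 1061^2 mod 2465 = 1681. x_2 = 1681^2 mod 2465 = 871. x_3 = 871^2 mod 2465 = 1886. x_4 = 1886^2 mod 2465 = 1. x_4 = 1 but x_3 ≠ ±1, a nontrivial square root of 1 — 11 is a witness and 2465 is composite.
Base 813: x_0 = 813^77 mod 2465 = 668. x_0 is neither 1 nor 2464, so continue squaring. x_1 = 668^2 mod 2465 = 59. x_2 = 59^2 mod 2465 = 1016. x_3 = 1016^2 mod 2465 = 1886. x_4 = 1886^2 mod 2465 = 1. x_4 = 1 but x_3 ≠ ±1, a nontrivial square root of 1 — 813 is a witness and 2465 is composite.
Base 2130: x_0 = 2130^77 mod 2465 = 2145. x_0 is neither 1 nor 2464, so continue squaring. x_1 = 2145^2 mod 2465 = 1335. x_2 = 1335^2 mod 2465 = 30. x_3 = 30^2 mod 2465 = 900. x_4 = 900^2 mod 2465 = 1480. Reached i = s−1 = 4 without hitting −1: 2130 is a Miller–Rabin witness and 2465 is composite.
The smallest witness among the given bases is 5.

5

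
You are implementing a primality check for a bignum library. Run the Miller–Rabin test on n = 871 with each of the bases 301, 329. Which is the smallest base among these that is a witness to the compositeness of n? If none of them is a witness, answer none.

n − 1 = 870 = 2^1 · 435, so s = 1 and d = 435.
Base 301: x_0 = 301^435 mod 871 = 424. x_0 ∉ {1, 870} and s = 1, so 301 is a Miller–Rabin witness and 871 is composite.
Base 329: x_0 = 329^435 mod 871 = 311. x_0 ∉ {1, 870} and s = 1, so 329 is a Miller–Rabin witness and 871 is composite.
The smallest witness among the given bases is 301.

301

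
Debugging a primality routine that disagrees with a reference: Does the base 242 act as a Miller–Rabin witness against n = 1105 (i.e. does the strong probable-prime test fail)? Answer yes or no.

no

n − 1 = 1104 = 2^4 · 69, so s = 4 and d = 69.
x_0 = 242^69 mod 1105 = 242.
x_0 is neither 1 nor 1104, so continue squaring.
x_1 = 242^2 mod 1105 = 1104.
x_1 ≡ −1, so 242 is not a witness.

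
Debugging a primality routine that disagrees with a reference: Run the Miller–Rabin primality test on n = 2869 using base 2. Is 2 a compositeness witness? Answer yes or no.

n − 1 = 2868 = 2^2 · 717, so s = 2 and d = 717.
By repeated squaring, 2^717 ≡ 1076 (mod 2869).
x_0 = 2^717 mod 2869 = 1076.
x_0 is neither 1 nor 2868, so continue squaring.
x_1 = 1076^2 mod 2869 = 1569.
Reached i = s−1 = 1 without hitting −1: 2 is a Miller–Rabin witness and 2869 is composite.

yes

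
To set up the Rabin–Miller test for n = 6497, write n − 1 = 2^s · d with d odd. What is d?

Halving: 6496 → 3248 → 1624 → 812 → 406 → 203; 203 is odd.
So 6496 = 2^5 · 203.

203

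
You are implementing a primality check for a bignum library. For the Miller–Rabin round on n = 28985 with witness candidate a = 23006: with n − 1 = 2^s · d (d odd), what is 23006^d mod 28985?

n − 1 = 28984 = 2^3 · 3623, so s = 3 and d = 3623.
23006^3623 mod 28985 = 1676.

1676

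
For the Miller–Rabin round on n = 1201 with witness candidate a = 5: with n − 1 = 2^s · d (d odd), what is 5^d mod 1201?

858

n − 1 = 1200 = 2^4 · 75, so s = 4 and d = 75.
Repeated squaring mod 1201: 5^1 ≡ 5, 5^2 ≡ 25, 5^4 ≡ 625, 5^8 ≡ 300, 5^16 ≡ 1126, 5^32 ≡ 821, 5^64 ≡ 280.
75 = 64 + 8 + 2 + 1, so 5^75 ≡ 280·300·25·5 ≡ 858 (mod 1201).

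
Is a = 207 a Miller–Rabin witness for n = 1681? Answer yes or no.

no

n − 1 = 1680 = 2^4 · 105, so s = 4 and d = 105.
x_0 = 207^105 mod 1681 = 1303.
x_0 is neither 1 nor 1680, so continue squaring.
x_1 = 1303^2 mod 1681 = 1680.
x_1 ≡ −1, so 207 is not a witness.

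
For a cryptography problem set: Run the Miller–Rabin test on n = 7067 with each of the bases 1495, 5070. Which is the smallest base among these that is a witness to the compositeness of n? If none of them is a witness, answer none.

n − 1 = 7066 = 2^1 · 3533, so s = 1 and d = 3533.
Base 1495: x_0 = 1495^3533 mod 7067 = 616. x_0 ∉ {1, 7066} and s = 1, so 1495 is a Miller–Rabin witness and 7067 is composite.
Base 5070: x_0 = 5070^3533 mod 7067 = 4145. x_0 ∉ {1, 7066} and s = 1, so 5070 is a Miller–Rabin witness and 7067 is composite.
The smallest witness among the given bases is 1495.

1495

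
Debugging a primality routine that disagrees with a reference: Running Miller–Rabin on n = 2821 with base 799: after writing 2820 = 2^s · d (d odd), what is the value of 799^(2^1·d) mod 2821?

1520

n − 1 = 2820 = 2^2 · 705, so s = 2 and d = 705.
x_0 = 799^705 mod 2821 = 2696.
x_1 = 2696^2 mod 2821 = 1520.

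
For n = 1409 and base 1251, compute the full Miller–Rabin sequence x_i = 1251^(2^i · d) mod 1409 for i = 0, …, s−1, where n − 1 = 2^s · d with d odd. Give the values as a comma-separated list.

n − 1 = 1408 = 2^7 · 11, so s = 7 and d = 11.
x_0 = 1251^11 mod 1409 = 387.
x_1 = 387^2 mod 1409 = 415.
x_2 = 415^2 mod 1409 = 327.
x_3 = 327^2 mod 1409 = 1254.
x_4 = 1254^2 mod 1409 = 72.
x_5 = 72^2 mod 1409 = 957.
x_6 = 957^2 mod 1409 = 1408.

387, 415, 327, 1254, 72, 957, 1408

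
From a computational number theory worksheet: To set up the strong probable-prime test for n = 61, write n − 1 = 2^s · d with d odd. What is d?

15

Halving: 60 → 30 → 15; 15 is odd.
So 60 = 2^2 · 15.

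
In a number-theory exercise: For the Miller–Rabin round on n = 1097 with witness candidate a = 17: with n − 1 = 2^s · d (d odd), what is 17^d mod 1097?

756

n − 1 = 1096 = 2^3 · 137, so s = 3 and d = 137.
Repeated squaring mod 1097: 17^1 ≡ 17, 17^2 ≡ 289, 17^4 ≡ 149, 17^8 ≡ 261, 17^16 ≡ 107, 17^32 ≡ 479, 17^64 ≡ 168, 17^128 ≡ 799.
137 = 128 + 8 + 1, so 17^137 ≡ 799·261·17 ≡ 756 (mod 1097).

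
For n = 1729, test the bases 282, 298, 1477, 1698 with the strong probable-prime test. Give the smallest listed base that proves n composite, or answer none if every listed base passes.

298

n − 1 = 1728 = 2^6 · 27, so s = 6 and d = 27.
Base 282: x_0 = 282^27 mod 1729 = 1. x_0 = 1, so 282 is not a witness.
Base 298: x_0 = 298^27 mod 1729 = 246. x_0 is neither 1 nor 1728, so continue squaring. x_1 = 246^2 mod 1729 = 1. x_1 = 1 but x_0 ≠ ±1, a nontrivial square root of 1 — 298 is a witness and 1729 is composite.
Base 1477: x_0 = 1477^27 mod 1729 = 1253. x_0 is neither 1 nor 1728, so continue squaring. x_1 = 1253^2 mod 1729 = 77. x_2 = 77^2 mod 1729 = 742. x_3 = 742^2 mod 1729 = 742. x_4 = 742^2 mod 1729 = 742. x_5 = 742^2 mod 1729 = 742. Reached i = s−1 = 5 without hitting −1: 1477 is a Miller–Rabin witness and 1729 is composite.
Base 1698: x_0 = 1698^27 mod 1729 = 1331. x_0 is neither 1 nor 1728, so continue squaring. x_1 = 1331^2 mod 1729 = 1065. x_2 = 1065^2 mod 1729 = 1. x_2 = 1 but x_1 ≠ ±1, a nontrivial square root of 1 — 1698 is a witness and 1729 is composite.
The smallest witness among the given bases is 298.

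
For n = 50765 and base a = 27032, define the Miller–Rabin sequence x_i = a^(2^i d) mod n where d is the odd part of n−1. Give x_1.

n − 1 = 50764 = 2^2 · 12691, so s = 2 and d = 12691.
By repeated squaring, 27032^12691 ≡ 48823 (mod 50765).
x_0 = 48823.
x_1 = 48823^2 mod 50765 = 14754.

14754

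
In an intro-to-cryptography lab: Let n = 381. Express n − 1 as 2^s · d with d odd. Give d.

Halving: 380 → 190 → 95; 95 is odd.
So 380 = 2^2 · 95.

95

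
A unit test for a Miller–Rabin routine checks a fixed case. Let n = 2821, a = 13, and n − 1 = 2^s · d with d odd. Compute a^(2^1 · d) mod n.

2171

n − 1 = 2820 = 2^2 · 705, so s = 2 and d = 705.
Repeated squaring mod 2821: 13^1 ≡ 13, 13^2 ≡ 169, 13^4 ≡ 351, 13^8 ≡ 1898, 13^16 ≡ 2808, 13^32 ≡ 169, 13^64 ≡ 351, 13^128 ≡ 1898, 13^256 ≡ 2808, 13^512 ≡ 169.
705 = 512 + 128 + 64 + 1, so 13^705 ≡ 169·1898·351·13 ≡ 650 (mod 2821).
x_0 = 650.
x_1 = 650^2 mod 2821 = 2171.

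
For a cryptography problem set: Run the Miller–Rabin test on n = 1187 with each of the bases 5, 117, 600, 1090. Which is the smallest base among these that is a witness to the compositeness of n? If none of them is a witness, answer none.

n − 1 = 1186 = 2^1 · 593, so s = 1 and d = 593.
Base 5: x_0 = 5^593 mod 1187 = 1186. x_0 = 1186 ≡ −1, so 5 is not a witness.
Base 117: x_0 = 117^593 mod 1187 = 1. x_0 = 1, so 117 is not a witness.
Base 600: x_0 = 600^593 mod 1187 = 1186. x_0 = 1186 ≡ −1, so 600 is not a witness.
Base 1090: x_0 = 1090^593 mod 1187 = 1. x_0 = 1, so 1090 is not a witness.
No listed base is a witness for 1187.

none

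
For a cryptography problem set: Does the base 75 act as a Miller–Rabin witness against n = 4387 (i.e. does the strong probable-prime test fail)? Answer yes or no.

n − 1 = 4386 = 2^1 · 2193, so s = 1 and d = 2193.
Repeated squaring mod 4387: 75^1 ≡ 75, 75^2 ≡ 1238, 75^4 ≡ 1581, 75^8 ≡ 3358, 75^16 ≡ 1574, 75^32 ≡ 3208, 75^64 ≡ 3749, 75^128 ≡ 3440, 75^256 ≡ 1861, 75^512 ≡ 1978, 75^1024 ≡ 3667, 75^2048 ≡ 734.
2193 = 2048 + 128 + 16 + 1, so 75^2193 ≡ 734·3440·1574·75 ≡ 2349 (mod 4387).
x_0 = 75^2193 mod 4387 = 2349.
x_0 ∉ {1, 4386} and s = 1, so 75 is a Miller–Rabin witness and 4387 is composite.

yes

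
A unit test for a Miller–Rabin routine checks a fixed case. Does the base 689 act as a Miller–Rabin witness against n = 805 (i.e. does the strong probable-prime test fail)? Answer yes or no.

no

n − 1 = 804 = 2^2 · 201, so s = 2 and d = 201.
Repeated squaring mod 805: 689^1 ≡ 689, 689^2 ≡ 576, 689^4 ≡ 116, 689^8 ≡ 576, 689^16 ≡ 116, 689^32 ≡ 576, 689^64 ≡ 116, 689^128 ≡ 576.
201 = 128 + 64 + 8 + 1, so 689^201 ≡ 576·116·576·689 ≡ 804 (mod 805).
x_0 = 689^201 mod 805 = 804.
x_0 = 804 ≡ −1, so 689 is not a witness.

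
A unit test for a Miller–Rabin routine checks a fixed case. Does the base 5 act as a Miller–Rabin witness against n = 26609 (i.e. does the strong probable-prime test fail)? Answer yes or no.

n − 1 = 26608 = 2^4 · 1663, so s = 4 and d = 1663.
Repeated squaring mod 26609: 5^1 ≡ 5, 5^2 ≡ 25, 5^4 ≡ 625, 5^8 ≡ 18099, 5^16 ≡ 17011, 5^32 ≡ 1246, 5^64 ≡ 9194, 5^128 ≡ 19452, 5^256 ≡ 324, 5^512 ≡ 25149, 5^1024 ≡ 2880.
1663 = 1024 + 512 + 64 + 32 + 16 + 8 + 4 + 2 + 1, so 5^1663 ≡ 2880·25149·9194·1246·17011·18099·625·25·5 ≡ 7792 (mod 26609).
x_0 = 5^1663 mod 26609 = 7792.
x_0 is neither 1 nor 26608, so continue squaring.
x_1 = 7792^2 mod 26609 = 20135.
x_2 = 20135^2 mod 26609 = 3501.
x_3 = 3501^2 mod 26609 = 16861.
Reached i = s−1 = 3 without hitting −1: 5 is a Miller–Rabin witness and 26609 is composite.

yes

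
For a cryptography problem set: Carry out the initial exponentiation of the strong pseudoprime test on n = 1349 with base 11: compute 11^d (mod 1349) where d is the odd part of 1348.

1056

n − 1 = 1348 = 2^2 · 337, so s = 2 and d = 337.
Repeated squaring mod 1349: 11^1 ≡ 11, 11^2 ≡ 121, 11^4 ≡ 1151, 11^8 ≡ 83, 11^16 ≡ 144, 11^32 ≡ 501, 11^64 ≡ 87, 11^128 ≡ 824, 11^256 ≡ 429.
337 = 256 + 64 + 16 + 1, so 11^337 ≡ 429·87·144·11 ≡ 1056 (mod 1349).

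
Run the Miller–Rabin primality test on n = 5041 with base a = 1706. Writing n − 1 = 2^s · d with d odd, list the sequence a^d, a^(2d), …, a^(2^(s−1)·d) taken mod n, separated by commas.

n − 1 = 5040 = 2^4 · 315, so s = 4 and d = 315.
x_0 = 1706^315 mod 5041 = 1847.
x_1 = 1847^2 mod 5041 = 3693.
x_2 = 3693^2 mod 5041 = 2344.
x_3 = 2344^2 mod 5041 = 4687.

1847, 3693, 2344, 4687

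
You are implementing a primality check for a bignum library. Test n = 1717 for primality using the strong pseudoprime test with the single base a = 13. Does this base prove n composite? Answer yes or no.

n − 1 = 1716 = 2^2 · 429, so s = 2 and d = 429.
x_0 = 13^429 mod 1717 = 931.
x_0 is neither 1 nor 1716, so continue squaring.
x_1 = 931^2 mod 1717 = 1393.
Reached i = s−1 = 1 without hitting −1: 13 is a Miller–Rabin witness and 1717 is composite.

yes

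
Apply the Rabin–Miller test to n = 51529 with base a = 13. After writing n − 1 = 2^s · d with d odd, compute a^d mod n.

32914

n − 1 = 51528 = 2^3 · 6441, so s = 3 and d = 6441.
Repeated squaring mod 51529: 13^1 ≡ 13, 13^2 ≡ 169, 13^4 ≡ 28561, 13^8 ≡ 26651, 13^16 ≡ 65, 13^32 ≡ 4225, 13^64 ≡ 21591, 13^128 ≡ 39947, 13^256 ≡ 12737, 13^512 ≡ 17877, 13^1024 ≡ 4271, 13^2048 ≡ 175, 13^4096 ≡ 30625.
6441 = 4096 + 2048 + 256 + 32 + 8 + 1, so 13^6441 ≡ 30625·175·12737·4225·26651·13 ≡ 32914 (mod 51529).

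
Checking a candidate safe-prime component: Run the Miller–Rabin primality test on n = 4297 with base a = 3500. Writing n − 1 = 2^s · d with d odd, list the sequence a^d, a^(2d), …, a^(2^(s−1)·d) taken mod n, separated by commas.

4296, 1, 1

n − 1 = 4296 = 2^3 · 537, so s = 3 and d = 537.
x_0 = 3500^537 mod 4297 = 4296.
x_1 = 4296^2 mod 4297 = 1.
x_2 = 1^2 mod 4297 = 1.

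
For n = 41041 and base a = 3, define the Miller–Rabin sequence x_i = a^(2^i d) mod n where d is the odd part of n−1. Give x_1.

27028

n − 1 = 41040 = 2^4 · 2565, so s = 4 and d = 2565.
x_0 = 3^2565 mod 41041 = 24597.
x_1 = 24597^2 mod 41041 = 27028.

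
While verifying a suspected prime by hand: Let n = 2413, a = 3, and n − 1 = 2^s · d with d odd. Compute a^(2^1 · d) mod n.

n − 1 = 2412 = 2^2 · 603, so s = 2 and d = 603.
x_0 = 3^603 mod 2413 = 873.
x_1 = 873^2 mod 2413 = 2034.

2034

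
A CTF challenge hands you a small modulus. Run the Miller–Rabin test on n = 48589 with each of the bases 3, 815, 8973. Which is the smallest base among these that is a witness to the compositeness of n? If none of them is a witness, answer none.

n − 1 = 48588 = 2^2 · 12147, so s = 2 and d = 12147.
Base 3: x_0 = 3^12147 mod 48589 = 48588. x_0 = 48588 ≡ −1, so 3 is not a witness.
Base 815: x_0 = 815^12147 mod 48589 = 48588. x_0 = 48588 ≡ −1, so 815 is not a witness.
Base 8973: x_0 = 8973^12147 mod 48589 = 48588. x_0 = 48588 ≡ −1, so 8973 is not a witness.
No listed base is a witness for 48589.

none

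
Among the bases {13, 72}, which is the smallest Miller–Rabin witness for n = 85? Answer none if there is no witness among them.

n − 1 = 84 = 2^2 · 21, so s = 2 and d = 21.
Base 13: x_0 = 13^21 mod 85 = 13. x_0 is neither 1 nor 84, so continue squaring. x_1 = 13^2 mod 85 = 84. x_1 ≡ −1, so 13 is not a witness.
Base 72: x_0 = 72^21 mod 85 = 72. x_0 is neither 1 nor 84, so continue squaring. x_1 = 72^2 mod 85 = 84. x_1 ≡ −1, so 72 is not a witness.
No listed base is a witness for 85.

none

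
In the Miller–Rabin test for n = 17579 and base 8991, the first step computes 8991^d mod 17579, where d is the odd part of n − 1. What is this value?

1

n − 1 = 17578 = 2^1 · 8789, so s = 1 and d = 8789.
By repeated squaring, 8991^8789 ≡ 1 (mod 17579).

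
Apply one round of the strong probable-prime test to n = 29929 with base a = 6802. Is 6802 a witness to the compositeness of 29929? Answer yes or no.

n − 1 = 29928 = 2^3 · 3741, so s = 3 and d = 3741.
x_0 = 6802^3741 mod 29929 = 27160.
x_0 is neither 1 nor 29928, so continue squaring.
x_1 = 27160^2 mod 29929 = 5537.
x_2 = 5537^2 mod 29929 = 11073.
Reached i = s−1 = 2 without hitting −1: 6802 is a Miller–Rabin witness and 29929 is composite.

yes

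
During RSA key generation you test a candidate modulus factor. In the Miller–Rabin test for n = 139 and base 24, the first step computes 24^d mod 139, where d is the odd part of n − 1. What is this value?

n − 1 = 138 = 2^1 · 69, so s = 1 and d = 69.
Repeated squaring mod 139: 24^1 ≡ 24, 24^2 ≡ 20, 24^4 ≡ 122, 24^8 ≡ 11, 24^16 ≡ 121, 24^32 ≡ 46, 24^64 ≡ 31.
69 = 64 + 4 + 1, so 24^69 ≡ 31·122·24 ≡ 1 (mod 139).

1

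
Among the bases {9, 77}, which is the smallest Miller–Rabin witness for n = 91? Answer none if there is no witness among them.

77

n − 1 = 90 = 2^1 · 45, so s = 1 and d = 45.
Base 9: x_0 = 9^45 mod 91 = 1. x_0 = 1, so 9 is not a witness.
Base 77: x_0 = 77^45 mod 91 = 77. x_0 ∉ {1, 90} and s = 1, so 77 is a Miller–Rabin witness and 91 is composite.
The smallest witness among the given bases is 77.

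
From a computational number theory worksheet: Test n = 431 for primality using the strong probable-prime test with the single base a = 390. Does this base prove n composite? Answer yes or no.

no

n − 1 = 430 = 2^1 · 215, so s = 1 and d = 215.
x_0 = 390^215 mod 431 = 430.
x_0 = 430 ≡ −1, so 390 is not a witness.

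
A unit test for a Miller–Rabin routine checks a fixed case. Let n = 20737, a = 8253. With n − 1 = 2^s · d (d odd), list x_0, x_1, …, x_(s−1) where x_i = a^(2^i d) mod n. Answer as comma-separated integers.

3813, 2332, 5130, 1647, 16799, 17305, 8, 64

n − 1 = 20736 = 2^8 · 81, so s = 8 and d = 81.
x_0 = 8253^81 mod 20737 = 3813.
x_1 = 3813^2 mod 20737 = 2332.
x_2 = 2332^2 mod 20737 = 5130.
x_3 = 5130^2 mod 20737 = 1647.
x_4 = 1647^2 mod 20737 = 16799.
x_5 = 16799^2 mod 20737 = 17305.
x_6 = 17305^2 mod 20737 = 8.
x_7 = 8^2 mod 20737 = 64.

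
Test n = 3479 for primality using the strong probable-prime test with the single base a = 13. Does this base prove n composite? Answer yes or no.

n − 1 = 3478 = 2^1 · 1739, so s = 1 and d = 1739.
Repeated squaring mod 3479: 13^1 ≡ 13, 13^2 ≡ 169, 13^4 ≡ 729, 13^8 ≡ 2633, 13^16 ≡ 2521, 13^32 ≡ 2787, 13^64 ≡ 2241, 13^128 ≡ 1884, 13^256 ≡ 876, 13^512 ≡ 1996, 13^1024 ≡ 561.
1739 = 1024 + 512 + 128 + 64 + 8 + 2 + 1, so 13^1739 ≡ 561·1996·1884·2241·2633·169·13 ≡ 139 (mod 3479).
x_0 = 13^1739 mod 3479 = 139.
x_0 ∉ {1, 3478} and s = 1, so 13 is a Miller–Rabin witness and 3479 is composite.

yes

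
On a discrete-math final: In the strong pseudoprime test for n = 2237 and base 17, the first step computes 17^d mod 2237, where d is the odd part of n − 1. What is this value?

1216

n − 1 = 2236 = 2^2 · 559, so s = 2 and d = 559.
17^559 mod 2237 = 1216.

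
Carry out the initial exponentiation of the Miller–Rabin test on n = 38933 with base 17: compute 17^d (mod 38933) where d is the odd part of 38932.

n − 1 = 38932 = 2^2 · 9733, so s = 2 and d = 9733.
17^9733 mod 38933 = 23304.

23304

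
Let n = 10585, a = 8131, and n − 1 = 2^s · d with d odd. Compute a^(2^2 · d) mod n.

291

n − 1 = 10584 = 2^3 · 1323, so s = 3 and d = 1323.
Repeated squaring mod 10585: 8131^1 ≡ 8131, 8131^2 ≡ 9836, 8131^4 ≡ 10581, 8131^8 ≡ 16, 8131^16 ≡ 256, 8131^32 ≡ 2026, 8131^64 ≡ 8281, 8131^128 ≡ 5331, 8131^256 ≡ 9421, 8131^512 ≡ 16, 8131^1024 ≡ 256.
1323 = 1024 + 256 + 32 + 8 + 2 + 1, so 8131^1323 ≡ 256·9421·2026·16·9836·8131 ≡ 9176 (mod 10585).
x_0 = 9176.
x_1 = 9176^2 mod 10585 = 5886.
x_2 = 5886^2 mod 10585 = 291.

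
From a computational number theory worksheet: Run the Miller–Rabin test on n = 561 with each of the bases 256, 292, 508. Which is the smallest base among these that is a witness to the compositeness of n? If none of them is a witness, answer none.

n − 1 = 560 = 2^4 · 35, so s = 4 and d = 35.
Base 256: x_0 = 256^35 mod 561 = 1. x_0 = 1, so 256 is not a witness.
Base 292: x_0 = 292^35 mod 561 = 10. x_0 is neither 1 nor 560, so continue squaring. x_1 = 10^2 mod 561 = 100. x_2 = 100^2 mod 561 = 463. x_3 = 463^2 mod 561 = 67. Reached i = s−1 = 3 without hitting −1: 292 is a Miller–Rabin witness and 561 is composite.
Base 508: x_0 = 508^35 mod 561 = 43. x_0 is neither 1 nor 560, so continue squaring. x_1 = 43^2 mod 561 = 166. x_2 = 166^2 mod 561 = 67. x_3 = 67^2 mod 561 = 1. x_3 = 1 but x_2 ≠ ±1, a nontrivial square root of 1 — 508 is a witness and 561 is composite.
The smallest witness among the given bases is 292.

292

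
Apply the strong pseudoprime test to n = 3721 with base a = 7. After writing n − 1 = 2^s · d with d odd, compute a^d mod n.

3405

n − 1 = 3720 = 2^3 · 465, so s = 3 and d = 465.
7^465 mod 3721 = 3405.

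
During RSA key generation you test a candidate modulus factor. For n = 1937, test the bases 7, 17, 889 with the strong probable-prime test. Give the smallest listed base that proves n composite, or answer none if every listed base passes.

n − 1 = 1936 = 2^4 · 121, so s = 4 and d = 121.
Base 7: x_0 = 7^121 mod 1937 = 1931. x_0 is neither 1 nor 1936, so continue squaring. x_1 = 1931^2 mod 1937 = 36. x_2 = 36^2 mod 1937 = 1296. x_3 = 1296^2 mod 1937 = 237. Reached i = s−1 = 3 without hitting −1: 7 is a Miller–Rabin witness and 1937 is composite.
Base 17: x_0 = 17^121 mod 1937 = 849. x_0 is neither 1 nor 1936, so continue squaring. x_1 = 849^2 mod 1937 = 237. x_2 = 237^2 mod 1937 = 1933. x_3 = 1933^2 mod 1937 = 16. Reached i = s−1 = 3 without hitting −1: 17 is a Miller–Rabin witness and 1937 is composite.
Base 889: x_0 = 889^121 mod 1937 = 1474. x_0 is neither 1 nor 1936, so continue squaring. x_1 = 1474^2 mod 1937 = 1299. x_2 = 1299^2 mod 1937 = 274. x_3 = 274^2 mod 1937 = 1470. Reached i = s−1 = 3 without hitting −1: 889 is a Miller–Rabin witness and 1937 is composite.
The smallest witness among the given bases is 7.

7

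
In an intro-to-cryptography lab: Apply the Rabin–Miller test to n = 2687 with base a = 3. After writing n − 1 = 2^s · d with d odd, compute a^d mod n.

1

n − 1 = 2686 = 2^1 · 1343, so s = 1 and d = 1343.
Repeated squaring mod 2687: 3^1 ≡ 3, 3^2 ≡ 9, 3^4 ≡ 81, 3^8 ≡ 1187, 3^16 ≡ 981, 3^32 ≡ 415, 3^64 ≡ 257, 3^128 ≡ 1561, 3^256 ≡ 2299, 3^512 ≡ 72, 3^1024 ≡ 2497.
1343 = 1024 + 256 + 32 + 16 + 8 + 4 + 2 + 1, so 3^1343 ≡ 2497·2299·415·981·1187·81·9·3 ≡ 1 (mod 2687).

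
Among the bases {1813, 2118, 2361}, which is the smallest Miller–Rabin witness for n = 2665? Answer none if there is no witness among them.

n − 1 = 2664 = 2^3 · 333, so s = 3 and d = 333.
Base 1813: x_0 = 1813^333 mod 2665 = 993. x_0 is neither 1 nor 2664, so continue squaring. x_1 = 993^2 mod 2665 = 2664. x_1 ≡ −1, so 1813 is not a witness.
Base 2118: x_0 = 2118^333 mod 2665 = 2638. x_0 is neither 1 nor 2664, so continue squaring. x_1 = 2638^2 mod 2665 = 729. x_2 = 729^2 mod 2665 = 1106. Reached i = s−1 = 2 without hitting −1: 2118 is a Miller–Rabin witness and 2665 is composite.
Base 2361: x_0 = 2361^333 mod 2665 = 1126. x_0 is neither 1 nor 2664, so continue squaring. x_1 = 1126^2 mod 2665 = 2001. x_2 = 2001^2 mod 2665 = 1171. Reached i = s−1 = 2 without hitting −1: 2361 is a Miller–Rabin witness and 2665 is composite.
The smallest witness among the given bases is 2118.

2118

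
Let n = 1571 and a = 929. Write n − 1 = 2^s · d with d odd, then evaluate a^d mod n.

1

n − 1 = 1570 = 2^1 · 785, so s = 1 and d = 785.
929^785 mod 1571 = 1.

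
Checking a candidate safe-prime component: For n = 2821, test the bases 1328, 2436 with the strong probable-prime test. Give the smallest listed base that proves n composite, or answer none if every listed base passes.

n − 1 = 2820 = 2^2 · 705, so s = 2 and d = 705.
Base 1328: x_0 = 1328^705 mod 2821 = 1084. x_0 is neither 1 nor 2820, so continue squaring. x_1 = 1084^2 mod 2821 = 1520. Reached i = s−1 = 1 without hitting −1: 1328 is a Miller–Rabin witness and 2821 is composite.
Base 2436: x_0 = 2436^705 mod 2821 = 1799. x_0 is neither 1 nor 2820, so continue squaring. x_1 = 1799^2 mod 2821 = 714. Reached i = s−1 = 1 without hitting −1: 2436 is a Miller–Rabin witness and 2821 is composite.
The smallest witness among the given bases is 1328.

1328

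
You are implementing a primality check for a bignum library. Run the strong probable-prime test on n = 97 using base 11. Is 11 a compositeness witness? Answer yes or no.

no

n − 1 = 96 = 2^5 · 3, so s = 5 and d = 3.
x_0 = 11^3 mod 97 = 70.
x_0 is neither 1 nor 96, so continue squaring.
x_1 = 70^2 mod 97 = 50.
x_2 = 50^2 mod 97 = 75.
x_3 = 75^2 mod 97 = 96.
x_3 ≡ −1, so 11 is not a witness.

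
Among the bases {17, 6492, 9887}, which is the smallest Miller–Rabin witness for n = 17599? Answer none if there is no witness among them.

n − 1 = 17598 = 2^1 · 8799, so s = 1 and d = 8799.
Base 17: x_0 = 17^8799 mod 17599 = 1. x_0 = 1, so 17 is not a witness.
Base 6492: x_0 = 6492^8799 mod 17599 = 17598. x_0 = 17598 ≡ −1, so 6492 is not a witness.
Base 9887: x_0 = 9887^8799 mod 17599 = 17598. x_0 = 17598 ≡ −1, so 9887 is not a witness.
No listed base is a witness for 17599.

none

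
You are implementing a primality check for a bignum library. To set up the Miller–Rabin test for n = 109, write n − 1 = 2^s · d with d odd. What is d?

Halving: 108 → 54 → 27; 27 is odd.
So 108 = 2^2 · 27.

27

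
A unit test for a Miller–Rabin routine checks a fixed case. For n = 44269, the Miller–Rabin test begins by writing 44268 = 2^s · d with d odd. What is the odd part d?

11067

Halving: 44268 → 22134 → 11067; 11067 is odd.
So 44268 = 2^2 · 11067.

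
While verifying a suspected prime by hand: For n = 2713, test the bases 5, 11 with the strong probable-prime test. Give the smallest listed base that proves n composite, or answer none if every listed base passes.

n − 1 = 2712 = 2^3 · 339, so s = 3 and d = 339.
Base 5: x_0 = 5^339 mod 2713 = 60. x_0 is neither 1 nor 2712, so continue squaring. x_1 = 60^2 mod 2713 = 887. x_2 = 887^2 mod 2713 = 2712. x_2 ≡ −1, so 5 is not a witness.
Base 11: x_0 = 11^339 mod 2713 = 60. x_0 is neither 1 nor 2712, so continue squaring. x_1 = 60^2 mod 2713 = 887. x_2 = 887^2 mod 2713 = 2712. x_2 ≡ −1, so 11 is not a witness.
No listed base is a witness for 2713.

none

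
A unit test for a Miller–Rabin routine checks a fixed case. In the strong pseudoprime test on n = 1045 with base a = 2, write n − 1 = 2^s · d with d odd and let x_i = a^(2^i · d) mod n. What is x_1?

609

n − 1 = 1044 = 2^2 · 261, so s = 2 and d = 261.
x_0 = 2^261 mod 1045 = 607.
x_1 = 607^2 mod 1045 = 609.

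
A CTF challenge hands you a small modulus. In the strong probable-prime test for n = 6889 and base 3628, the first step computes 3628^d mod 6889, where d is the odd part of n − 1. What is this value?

n − 1 = 6888 = 2^3 · 861, so s = 3 and d = 861.
3628^861 mod 6889 = 5479.

5479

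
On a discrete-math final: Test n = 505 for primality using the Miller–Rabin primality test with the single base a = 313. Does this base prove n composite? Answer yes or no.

n − 1 = 504 = 2^3 · 63, so s = 3 and d = 63.
x_0 = 313^63 mod 505 = 192.
x_0 is neither 1 nor 504, so continue squaring.
x_1 = 192^2 mod 505 = 504.
x_1 ≡ −1, so 313 is not a witness.

no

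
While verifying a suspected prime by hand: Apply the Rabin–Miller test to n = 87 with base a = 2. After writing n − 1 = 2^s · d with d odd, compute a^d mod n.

56

n − 1 = 86 = 2^1 · 43, so s = 1 and d = 43.
Repeated squaring mod 87: 2^1 ≡ 2, 2^2 ≡ 4, 2^4 ≡ 16, 2^8 ≡ 82, 2^16 ≡ 25, 2^32 ≡ 16.
43 = 32 + 8 + 2 + 1, so 2^43 ≡ 16·82·4·2 ≡ 56 (mod 87).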